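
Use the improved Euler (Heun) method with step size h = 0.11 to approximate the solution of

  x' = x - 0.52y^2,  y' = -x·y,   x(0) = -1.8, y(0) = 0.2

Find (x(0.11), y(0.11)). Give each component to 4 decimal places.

Heun on (x,y): k1 = f(t_n, state_n); k2 = f(t_n + h, state_n + h·k1); state_{n+1} = state_n + (h/2)·(k1 + k2).
0.000000: (-1.800000, 0.200000)
  k1 = (-1.820800, 0.360000)
  predictor → (-2.000288, 0.239600)
  k2 = (-2.030140, 0.479269)
  → (-2.011802, 0.246160)
(x(0.11), y(0.11)) ≈ (-2.0118, 0.2462)

-2.0118, 0.2462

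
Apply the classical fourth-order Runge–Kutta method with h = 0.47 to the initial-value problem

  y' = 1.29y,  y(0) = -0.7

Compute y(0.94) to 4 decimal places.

RK4: k1 = f(t_n, y_n); k2 = f(t_n + h/2, y_n + (h/2)·k1); k3 = f(t_n + h/2, y_n + (h/2)·k2); k4 = f(t_n + h, y_n + h·k3); y_{n+1} = y_n + (h/6)·(k1 + 2k2 + 2k3 + k4).
t=0.000000, y=-0.700000:
  k1 = f(0.000000, -0.700000) = -0.903000
  k2 = f(0.235000, -0.912205) = -1.176744
  k3 = f(0.235000, -0.976535) = -1.259730
  k4 = f(0.470000, -1.292073) = -1.666774
  y ← -0.700000 + (0.47/6)·(k1 + 2k2 + 2k3 + k4) = -1.283013
t=0.470000, y=-1.283013:
  k1 = f(0.470000, -1.283013) = -1.655087
  k2 = f(0.705000, -1.671959) = -2.156827
  k3 = f(0.705000, -1.789868) = -2.308929
  k4 = f(0.940000, -2.368210) = -3.054991
  y ← -1.283013 + (0.47/6)·(k1 + 2k2 + 2k3 + k4) = -2.351605
y(0.94) ≈ -2.3516

-2.3516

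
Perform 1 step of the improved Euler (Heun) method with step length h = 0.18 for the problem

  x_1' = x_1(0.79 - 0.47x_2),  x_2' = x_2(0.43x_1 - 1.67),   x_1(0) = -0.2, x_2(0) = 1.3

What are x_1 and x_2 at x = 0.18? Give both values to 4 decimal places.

-0.2101, 0.9538

Heun on (x_1,x_2): k1 = f(x_n, state_n); k2 = f(x_n + h, state_n + h·k1); state_{n+1} = state_n + (h/2)·(k1 + k2).
0.000000: (-0.200000, 1.300000)
  k1 = (-0.035800, -2.282800)
  predictor → (-0.206444, 0.889096)
  k2 = (-0.076823, -1.563716)
  → (-0.210136, 0.953814)
(x_1(0.18), x_2(0.18)) ≈ (-0.2101, 0.9538)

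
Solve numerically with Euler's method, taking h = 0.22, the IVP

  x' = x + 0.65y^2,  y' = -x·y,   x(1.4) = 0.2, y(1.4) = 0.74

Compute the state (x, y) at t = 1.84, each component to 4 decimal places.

Euler on (x,y): x_{n+1} = x_n + h·x', y_{n+1} = y_n + h·y'.
1.400000: (0.200000, 0.740000); f=(0.555940, -0.148000) → (0.322307, 0.707440)
1.620000: (0.322307, 0.707440); f=(0.647613, -0.228013) → (0.464782, 0.657277)
(x(1.84), y(1.84)) ≈ (0.4648, 0.6573)

0.4648, 0.6573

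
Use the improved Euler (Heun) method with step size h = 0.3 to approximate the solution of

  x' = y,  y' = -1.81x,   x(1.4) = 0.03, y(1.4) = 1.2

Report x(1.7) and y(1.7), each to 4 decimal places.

0.3876, 1.0860

Heun on (x,y): k1 = f(t_n, state_n); k2 = f(t_n + h, state_n + h·k1); state_{n+1} = state_n + (h/2)·(k1 + k2).
1.400000: (0.030000, 1.200000)
  k1 = (1.200000, -0.054300)
  predictor → (0.390000, 1.183710)
  k2 = (1.183710, -0.705900)
  → (0.387556, 1.085970)
(x(1.7), y(1.7)) ≈ (0.3876, 1.0860)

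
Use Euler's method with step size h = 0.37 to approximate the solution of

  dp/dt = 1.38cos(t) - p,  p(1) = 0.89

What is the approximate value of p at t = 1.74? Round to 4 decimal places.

0.6289

Euler: p_{n+1} = p_n + h·f(t_n, p_n).
t=1.000000, p=0.890000: f=-0.144383 → p ← 0.890000 + 0.37·(-0.144383) = 0.836578
t=1.370000, p=0.836578: f=-0.561338 → p ← 0.836578 + 0.37·(-0.561338) = 0.628883
p(1.74) ≈ 0.6289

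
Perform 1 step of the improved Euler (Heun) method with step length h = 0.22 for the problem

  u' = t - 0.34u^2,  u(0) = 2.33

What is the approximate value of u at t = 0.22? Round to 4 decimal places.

2.0127

Heun: k1 = f(t_n, u_n); k2 = f(t_n + h, u_n + h·k1); u_{n+1} = u_n + (h/2)·(k1 + k2).
t=0.000000, u=2.330000:
  k1 = f(0.000000, 2.330000) = -1.845826
  k2 = f(0.220000, 1.923918) = -1.038497
  u ← 2.330000 + (0.22/2)·(-1.845826 + (-1.038497)) = 2.012724
u(0.22) ≈ 2.0127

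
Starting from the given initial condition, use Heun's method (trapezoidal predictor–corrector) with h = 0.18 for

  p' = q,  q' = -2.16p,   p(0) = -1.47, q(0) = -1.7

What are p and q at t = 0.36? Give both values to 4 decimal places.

Heun on (p,q): k1 = f(t_n, state_n); k2 = f(t_n + h, state_n + h·k1); state_{n+1} = state_n + (h/2)·(k1 + k2).
0.000000: (-1.470000, -1.700000)
  k1 = (-1.700000, 3.175200)
  predictor → (-1.776000, -1.128464)
  k2 = (-1.128464, 3.836160)
  → (-1.724562, -1.068978)
0.180000: (-1.724562, -1.068978)
  k1 = (-1.068978, 3.725053)
  predictor → (-1.916978, -0.398468)
  k2 = (-0.398468, 4.140672)
  → (-1.856632, -0.361062)
(p(0.36), q(0.36)) ≈ (-1.8566, -0.3611)

-1.8566, -0.3611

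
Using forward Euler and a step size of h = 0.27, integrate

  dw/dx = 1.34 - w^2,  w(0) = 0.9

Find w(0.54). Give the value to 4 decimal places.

Euler: w_{n+1} = w_n + h·f(x_n, w_n).
x=0.000000, w=0.900000: f=0.530000 → w ← 0.900000 + 0.27·0.530000 = 1.043100
x=0.270000, w=1.043100: f=0.251942 → w ← 1.043100 + 0.27·0.251942 = 1.111124
w(0.54) ≈ 1.1111

1.1111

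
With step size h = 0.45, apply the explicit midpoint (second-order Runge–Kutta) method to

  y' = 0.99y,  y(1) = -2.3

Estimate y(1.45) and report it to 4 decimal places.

-3.5529

Midpoint: k1 = f(s_n, y_n); k2 = f(s_n + h/2, y_n + (h/2)·k1); y_{n+1} = y_n + h·k2.
s=1.000000, y=-2.300000:
  k1 = f(1.000000, -2.300000) = -2.277000
  k2 = f(1.225000, -2.812325) = -2.784202
  y ← -2.300000 + 0.45·(-2.784202) = -3.552891
y(1.45) ≈ -3.5529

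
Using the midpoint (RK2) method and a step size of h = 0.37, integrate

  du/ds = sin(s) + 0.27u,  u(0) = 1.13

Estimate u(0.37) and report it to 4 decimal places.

1.3166

Midpoint: k1 = f(s_n, u_n); k2 = f(s_n + h/2, u_n + (h/2)·k1); u_{n+1} = u_n + h·k2.
s=0.000000, u=1.130000:
  k1 = f(0.000000, 1.130000) = 0.305100
  k2 = f(0.185000, 1.186443) = 0.504286
  u ← 1.130000 + 0.37·0.504286 = 1.316586
u(0.37) ≈ 1.3166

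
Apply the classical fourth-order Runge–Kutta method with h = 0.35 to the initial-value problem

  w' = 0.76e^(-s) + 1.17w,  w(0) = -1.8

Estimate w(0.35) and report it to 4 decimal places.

RK4: k1 = f(s_n, w_n); k2 = f(s_n + h/2, w_n + (h/2)·k1); k3 = f(s_n + h/2, w_n + (h/2)·k2); k4 = f(s_n + h, w_n + h·k3); w_{n+1} = w_n + (h/6)·(k1 + 2k2 + 2k3 + k4).
s=0.000000, w=-1.800000:
  k1 = f(0.000000, -1.800000) = -1.346000
  k2 = f(0.175000, -2.035550) = -1.743606
  k3 = f(0.175000, -2.105131) = -1.825016
  k4 = f(0.350000, -2.438756) = -2.317781
  w ← -1.800000 + (0.35/6)·(k1 + 2k2 + 2k3 + k4) = -2.430060
w(0.35) ≈ -2.4301

-2.4301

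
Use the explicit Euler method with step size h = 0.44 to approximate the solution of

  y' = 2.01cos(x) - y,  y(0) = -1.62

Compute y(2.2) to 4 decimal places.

0.2716

Euler: y_{n+1} = y_n + h·f(x_n, y_n).
x=0.000000, y=-1.620000: f=3.630000 → y ← -1.620000 + 0.44·3.630000 = -0.022800
x=0.440000, y=-0.022800: f=1.841351 → y ← -0.022800 + 0.44·1.841351 = 0.787394
x=0.880000, y=0.787394: f=0.493279 → y ← 0.787394 + 0.44·0.493279 = 1.004437
x=1.320000, y=1.004437: f=-0.505605 → y ← 1.004437 + 0.44·(-0.505605) = 0.781971
x=1.760000, y=0.781971: f=-1.160006 → y ← 0.781971 + 0.44·(-1.160006) = 0.271569
y(2.2) ≈ 0.2716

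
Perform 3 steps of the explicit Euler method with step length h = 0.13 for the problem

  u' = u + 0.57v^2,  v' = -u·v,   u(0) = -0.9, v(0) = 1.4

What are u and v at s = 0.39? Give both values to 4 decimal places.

-0.6838, 1.9230

Euler on (u,v): u_{n+1} = u_n + h·u', v_{n+1} = v_n + h·v'.
0.000000: (-0.900000, 1.400000); f=(0.217200, 1.260000) → (-0.871764, 1.563800)
0.130000: (-0.871764, 1.563800); f=(0.522154, 1.363265) → (-0.803884, 1.741024)
0.260000: (-0.803884, 1.741024); f=(0.923881, 1.399582) → (-0.683779, 1.922970)
(u(0.39), v(0.39)) ≈ (-0.6838, 1.9230)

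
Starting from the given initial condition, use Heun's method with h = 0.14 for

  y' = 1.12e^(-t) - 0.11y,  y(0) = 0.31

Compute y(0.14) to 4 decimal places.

Heun: k1 = f(t_n, y_n); k2 = f(t_n + h, y_n + h·k1); y_{n+1} = y_n + (h/2)·(k1 + k2).
t=0.000000, y=0.310000:
  k1 = f(0.000000, 0.310000) = 1.085900
  k2 = f(0.140000, 0.462026) = 0.922858
  y ← 0.310000 + (0.14/2)·(1.085900 + 0.922858) = 0.450613
y(0.14) ≈ 0.4506

0.4506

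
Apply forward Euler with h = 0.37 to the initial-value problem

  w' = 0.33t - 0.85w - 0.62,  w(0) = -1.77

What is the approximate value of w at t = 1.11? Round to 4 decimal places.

Euler: w_{n+1} = w_n + h·f(t_n, w_n).
t=0.000000, w=-1.770000: f=0.884500 → w ← -1.770000 + 0.37·0.884500 = -1.442735
t=0.370000, w=-1.442735: f=0.728425 → w ← -1.442735 + 0.37·0.728425 = -1.173218
t=0.740000, w=-1.173218: f=0.621435 → w ← -1.173218 + 0.37·0.621435 = -0.943287
w(1.11) ≈ -0.9433

-0.9433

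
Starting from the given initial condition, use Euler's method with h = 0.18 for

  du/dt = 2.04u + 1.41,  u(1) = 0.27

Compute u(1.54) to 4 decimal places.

Euler: u_{n+1} = u_n + h·f(t_n, u_n).
t=1.000000, u=0.270000: f=1.960800 → u ← 0.270000 + 0.18·1.960800 = 0.622944
t=1.180000, u=0.622944: f=2.680806 → u ← 0.622944 + 0.18·2.680806 = 1.105489
t=1.360000, u=1.105489: f=3.665198 → u ← 1.105489 + 0.18·3.665198 = 1.765225
u(1.54) ≈ 1.7652

1.7652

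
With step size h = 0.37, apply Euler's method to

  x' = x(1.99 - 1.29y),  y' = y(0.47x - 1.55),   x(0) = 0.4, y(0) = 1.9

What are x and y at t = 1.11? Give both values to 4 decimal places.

Euler on (x,y): x_{n+1} = x_n + h·x', y_{n+1} = y_n + h·y'.
0.000000: (0.400000, 1.900000); f=(-0.184400, -2.587800) → (0.331772, 0.942514)
0.370000: (0.331772, 0.942514); f=(0.256844, -1.313928) → (0.426804, 0.456361)
0.740000: (0.426804, 0.456361); f=(0.598078, -0.615814) → (0.648093, 0.228509)
(x(1.11), y(1.11)) ≈ (0.6481, 0.2285)

0.6481, 0.2285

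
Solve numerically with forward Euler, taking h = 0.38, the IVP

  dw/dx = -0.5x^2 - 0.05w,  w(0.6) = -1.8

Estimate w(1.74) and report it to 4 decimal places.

Euler: w_{n+1} = w_n + h·f(x_n, w_n).
x=0.600000, w=-1.800000: f=-0.090000 → w ← -1.800000 + 0.38·(-0.090000) = -1.834200
x=0.980000, w=-1.834200: f=-0.388490 → w ← -1.834200 + 0.38·(-0.388490) = -1.981826
x=1.360000, w=-1.981826: f=-0.825709 → w ← -1.981826 + 0.38·(-0.825709) = -2.295596
w(1.74) ≈ -2.2956

-2.2956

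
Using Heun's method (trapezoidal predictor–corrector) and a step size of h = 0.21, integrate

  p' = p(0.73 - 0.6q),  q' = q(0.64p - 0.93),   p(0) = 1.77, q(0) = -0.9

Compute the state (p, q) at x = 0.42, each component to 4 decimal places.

3.0550, -1.1332

Heun on (p,q): k1 = f(x_n, state_n); k2 = f(x_n + h, state_n + h·k1); state_{n+1} = state_n + (h/2)·(k1 + k2).
0.000000: (1.770000, -0.900000)
  k1 = (2.247900, -0.182520)
  predictor → (2.242059, -0.938329)
  k2 = (2.898977, -0.473779)
  → (2.310422, -0.968911)
0.210000: (2.310422, -0.968911)
  k1 = (3.029765, -0.531613)
  predictor → (2.946673, -1.080550)
  k2 = (4.061487, -1.032866)
  → (3.055004, -1.133182)
(p(0.42), q(0.42)) ≈ (3.0550, -1.1332)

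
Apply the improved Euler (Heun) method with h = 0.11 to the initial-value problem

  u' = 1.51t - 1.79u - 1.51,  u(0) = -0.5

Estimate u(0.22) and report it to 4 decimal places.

Heun: k1 = f(t_n, u_n); k2 = f(t_n + h, u_n + h·k1); u_{n+1} = u_n + (h/2)·(k1 + k2).
t=0.000000, u=-0.500000:
  k1 = f(0.000000, -0.500000) = -0.615000
  k2 = f(0.110000, -0.567650) = -0.327807
  u ← -0.500000 + (0.11/2)·(-0.615000 + (-0.327807)) = -0.551854
t=0.110000, u=-0.551854:
  k1 = f(0.110000, -0.551854) = -0.356081
  k2 = f(0.220000, -0.591023) = -0.119868
  u ← -0.551854 + (0.11/2)·(-0.356081 + (-0.119868)) = -0.578032
u(0.22) ≈ -0.5780

-0.5780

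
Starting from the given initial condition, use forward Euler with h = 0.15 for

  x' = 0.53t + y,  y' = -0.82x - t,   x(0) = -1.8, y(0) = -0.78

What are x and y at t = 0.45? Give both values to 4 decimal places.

-2.0168, -0.1457

Euler on (x,y): x_{n+1} = x_n + h·x', y_{n+1} = y_n + h·y'.
0.000000: (-1.800000, -0.780000); f=(-0.780000, 1.476000) → (-1.917000, -0.558600)
0.150000: (-1.917000, -0.558600); f=(-0.479100, 1.421940) → (-1.988865, -0.345309)
0.300000: (-1.988865, -0.345309); f=(-0.186309, 1.330869) → (-2.016811, -0.145679)
(x(0.45), y(0.45)) ≈ (-2.0168, -0.1457)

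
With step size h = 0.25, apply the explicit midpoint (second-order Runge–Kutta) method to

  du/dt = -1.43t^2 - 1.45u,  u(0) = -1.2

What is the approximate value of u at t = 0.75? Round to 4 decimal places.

Midpoint: k1 = f(t_n, u_n); k2 = f(t_n + h/2, u_n + (h/2)·k1); u_{n+1} = u_n + h·k2.
t=0.000000, u=-1.200000:
  k1 = f(0.000000, -1.200000) = 1.740000
  k2 = f(0.125000, -0.982500) = 1.402281
  u ← -1.200000 + 0.25·1.402281 = -0.849430
t=0.250000, u=-0.849430:
  k1 = f(0.250000, -0.849430) = 1.142298
  k2 = f(0.375000, -0.706642) = 0.823538
  u ← -0.849430 + 0.25·0.823538 = -0.643545
t=0.500000, u=-0.643545:
  k1 = f(0.500000, -0.643545) = 0.575641
  k2 = f(0.625000, -0.571590) = 0.270212
  u ← -0.643545 + 0.25·0.270212 = -0.575992
u(0.75) ≈ -0.5760

-0.5760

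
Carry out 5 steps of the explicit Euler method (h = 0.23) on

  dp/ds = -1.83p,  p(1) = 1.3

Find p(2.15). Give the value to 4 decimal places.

Euler: p_{n+1} = p_n + h·f(s_n, p_n).
s=1.000000, p=1.300000: f=-2.379000 → p ← 1.300000 + 0.23·(-2.379000) = 0.752830
s=1.230000, p=0.752830: f=-1.377679 → p ← 0.752830 + 0.23·(-1.377679) = 0.435964
s=1.460000, p=0.435964: f=-0.797814 → p ← 0.435964 + 0.23·(-0.797814) = 0.252467
s=1.690000, p=0.252467: f=-0.462014 → p ← 0.252467 + 0.23·(-0.462014) = 0.146203
s=1.920000, p=0.146203: f=-0.267552 → p ← 0.146203 + 0.23·(-0.267552) = 0.084666
p(2.15) ≈ 0.0847

0.0847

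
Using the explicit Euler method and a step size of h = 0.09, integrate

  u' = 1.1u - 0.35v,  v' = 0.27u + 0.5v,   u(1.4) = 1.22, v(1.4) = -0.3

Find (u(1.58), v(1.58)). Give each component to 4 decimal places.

1.4928, -0.2638

Euler on (u,v): u_{n+1} = u_n + h·u', v_{n+1} = v_n + h·v'.
1.400000: (1.220000, -0.300000); f=(1.447000, 0.179400) → (1.350230, -0.283854)
1.490000: (1.350230, -0.283854); f=(1.584602, 0.222635) → (1.492844, -0.263817)
(u(1.58), v(1.58)) ≈ (1.4928, -0.2638)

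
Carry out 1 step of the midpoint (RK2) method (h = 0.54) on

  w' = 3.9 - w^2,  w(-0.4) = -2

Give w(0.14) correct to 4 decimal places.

-2.1127

Midpoint: k1 = f(t_n, w_n); k2 = f(t_n + h/2, w_n + (h/2)·k1); w_{n+1} = w_n + h·k2.
t=-0.400000, w=-2.000000:
  k1 = f(-0.400000, -2.000000) = -0.100000
  k2 = f(-0.130000, -2.027000) = -0.208729
  w ← -2.000000 + 0.54·(-0.208729) = -2.112714
w(0.14) ≈ -2.1127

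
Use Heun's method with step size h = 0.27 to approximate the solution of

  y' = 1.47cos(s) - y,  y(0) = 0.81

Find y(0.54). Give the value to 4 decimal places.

Heun: k1 = f(s_n, y_n); k2 = f(s_n + h, y_n + h·k1); y_{n+1} = y_n + (h/2)·(k1 + k2).
s=0.000000, y=0.810000:
  k1 = f(0.000000, 0.810000) = 0.660000
  k2 = f(0.270000, 0.988200) = 0.428543
  y ← 0.810000 + (0.27/2)·(0.660000 + 0.428543) = 0.956953
s=0.270000, y=0.956953:
  k1 = f(0.270000, 0.956953) = 0.459790
  k2 = f(0.540000, 1.081097) = 0.179735
  y ← 0.956953 + (0.27/2)·(0.459790 + 0.179735) = 1.043289
y(0.54) ≈ 1.0433

1.0433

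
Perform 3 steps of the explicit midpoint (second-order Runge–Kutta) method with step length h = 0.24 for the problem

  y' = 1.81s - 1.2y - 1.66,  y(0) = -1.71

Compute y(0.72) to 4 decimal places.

Midpoint: k1 = f(s_n, y_n); k2 = f(s_n + h/2, y_n + (h/2)·k1); y_{n+1} = y_n + h·k2.
s=0.000000, y=-1.710000:
  k1 = f(0.000000, -1.710000) = 0.392000
  k2 = f(0.120000, -1.662960) = 0.552752
  y ← -1.710000 + 0.24·0.552752 = -1.577340
s=0.240000, y=-1.577340:
  k1 = f(0.240000, -1.577340) = 0.667207
  k2 = f(0.360000, -1.497275) = 0.788330
  y ← -1.577340 + 0.24·0.788330 = -1.388140
s=0.480000, y=-1.388140:
  k1 = f(0.480000, -1.388140) = 0.874569
  k2 = f(0.600000, -1.283192) = 0.965831
  y ← -1.388140 + 0.24·0.965831 = -1.156341
y(0.72) ≈ -1.1563

-1.1563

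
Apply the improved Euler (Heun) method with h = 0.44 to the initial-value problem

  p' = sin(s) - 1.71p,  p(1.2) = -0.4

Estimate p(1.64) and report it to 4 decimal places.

0.0580

Heun: k1 = f(s_n, p_n); k2 = f(s_n + h, p_n + h·k1); p_{n+1} = p_n + (h/2)·(k1 + k2).
s=1.200000, p=-0.400000:
  k1 = f(1.200000, -0.400000) = 1.616039
  k2 = f(1.640000, 0.311057) = 0.465699
  p ← -0.400000 + (0.44/2)·(1.616039 + 0.465699) = 0.057982
p(1.64) ≈ 0.0580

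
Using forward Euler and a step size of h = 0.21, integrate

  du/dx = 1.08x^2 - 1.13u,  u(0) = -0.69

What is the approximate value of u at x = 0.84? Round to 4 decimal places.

Euler: u_{n+1} = u_n + h·f(x_n, u_n).
x=0.000000, u=-0.690000: f=0.779700 → u ← -0.690000 + 0.21·0.779700 = -0.526263
x=0.210000, u=-0.526263: f=0.642305 → u ← -0.526263 + 0.21·0.642305 = -0.391379
x=0.420000, u=-0.391379: f=0.632770 → u ← -0.391379 + 0.21·0.632770 = -0.258497
x=0.630000, u=-0.258497: f=0.720754 → u ← -0.258497 + 0.21·0.720754 = -0.107139
u(0.84) ≈ -0.1071

-0.1071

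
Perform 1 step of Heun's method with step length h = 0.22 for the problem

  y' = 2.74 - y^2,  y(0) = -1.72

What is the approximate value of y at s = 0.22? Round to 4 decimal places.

Heun: k1 = f(s_n, y_n); k2 = f(s_n + h, y_n + h·k1); y_{n+1} = y_n + (h/2)·(k1 + k2).
s=0.000000, y=-1.720000:
  k1 = f(0.000000, -1.720000) = -0.218400
  k2 = f(0.220000, -1.768048) = -0.385994
  y ← -1.720000 + (0.22/2)·(-0.218400 + (-0.385994)) = -1.786483
y(0.22) ≈ -1.7865

-1.7865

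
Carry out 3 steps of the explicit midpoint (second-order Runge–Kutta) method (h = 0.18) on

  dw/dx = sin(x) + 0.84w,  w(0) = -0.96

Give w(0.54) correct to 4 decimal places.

Midpoint: k1 = f(x_n, w_n); k2 = f(x_n + h/2, w_n + (h/2)·k1); w_{n+1} = w_n + h·k2.
x=0.000000, w=-0.960000:
  k1 = f(0.000000, -0.960000) = -0.806400
  k2 = f(0.090000, -1.032576) = -0.777485
  w ← -0.960000 + 0.18·(-0.777485) = -1.099947
x=0.180000, w=-1.099947:
  k1 = f(0.180000, -1.099947) = -0.744926
  k2 = f(0.270000, -1.166991) = -0.713541
  w ← -1.099947 + 0.18·(-0.713541) = -1.228385
x=0.360000, w=-1.228385:
  k1 = f(0.360000, -1.228385) = -0.679569
  k2 = f(0.450000, -1.289546) = -0.648253
  w ← -1.228385 + 0.18·(-0.648253) = -1.345070
w(0.54) ≈ -1.3451

-1.3451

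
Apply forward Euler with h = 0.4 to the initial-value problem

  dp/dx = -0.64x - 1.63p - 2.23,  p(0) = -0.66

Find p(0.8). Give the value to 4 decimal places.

Euler: p_{n+1} = p_n + h·f(x_n, p_n).
x=0.000000, p=-0.660000: f=-1.154200 → p ← -0.660000 + 0.4·(-1.154200) = -1.121680
x=0.400000, p=-1.121680: f=-0.657662 → p ← -1.121680 + 0.4·(-0.657662) = -1.384745
p(0.8) ≈ -1.3847

-1.3847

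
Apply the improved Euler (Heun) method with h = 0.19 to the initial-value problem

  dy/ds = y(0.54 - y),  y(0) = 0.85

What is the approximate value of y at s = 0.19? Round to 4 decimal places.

0.8052

Heun: k1 = f(s_n, y_n); k2 = f(s_n + h, y_n + h·k1); y_{n+1} = y_n + (h/2)·(k1 + k2).
s=0.000000, y=0.850000:
  k1 = f(0.000000, 0.850000) = -0.263500
  k2 = f(0.190000, 0.799935) = -0.207931
  y ← 0.850000 + (0.19/2)·(-0.263500 + (-0.207931)) = 0.805214
y(0.19) ≈ 0.8052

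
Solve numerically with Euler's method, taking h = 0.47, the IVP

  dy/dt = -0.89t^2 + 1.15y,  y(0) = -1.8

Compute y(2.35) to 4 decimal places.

Euler: y_{n+1} = y_n + h·f(t_n, y_n).
t=0.000000, y=-1.800000: f=-2.070000 → y ← -1.800000 + 0.47·(-2.070000) = -2.772900
t=0.470000, y=-2.772900: f=-3.385436 → y ← -2.772900 + 0.47·(-3.385436) = -4.364055
t=0.940000, y=-4.364055: f=-5.805067 → y ← -4.364055 + 0.47·(-5.805067) = -7.092436
t=1.410000, y=-7.092436: f=-9.925711 → y ← -7.092436 + 0.47·(-9.925711) = -11.757521
t=1.880000, y=-11.757521: f=-16.666765 → y ← -11.757521 + 0.47·(-16.666765) = -19.590900
y(2.35) ≈ -19.5909

-19.5909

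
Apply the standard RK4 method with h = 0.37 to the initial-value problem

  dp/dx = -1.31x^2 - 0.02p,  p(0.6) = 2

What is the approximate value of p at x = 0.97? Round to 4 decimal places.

1.6820

RK4: k1 = f(x_n, p_n); k2 = f(x_n + h/2, p_n + (h/2)·k1); k3 = f(x_n + h/2, p_n + (h/2)·k2); k4 = f(x_n + h, p_n + h·k3); p_{n+1} = p_n + (h/6)·(k1 + 2k2 + 2k3 + k4).
x=0.600000, p=2.000000:
  k1 = f(0.600000, 2.000000) = -0.511600
  k2 = f(0.785000, 1.905354) = -0.845362
  k3 = f(0.785000, 1.843608) = -0.844127
  k4 = f(0.970000, 1.687673) = -1.266332
  p ← 2.000000 + (0.37/6)·(k1 + 2k2 + 2k3 + k4) = 1.681991
p(0.97) ≈ 1.6820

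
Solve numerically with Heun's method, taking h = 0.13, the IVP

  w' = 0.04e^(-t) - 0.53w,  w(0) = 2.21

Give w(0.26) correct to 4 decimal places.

1.9343

Heun: k1 = f(t_n, w_n); k2 = f(t_n + h, w_n + h·k1); w_{n+1} = w_n + (h/2)·(k1 + k2).
t=0.000000, w=2.210000:
  k1 = f(0.000000, 2.210000) = -1.131300
  k2 = f(0.130000, 2.062931) = -1.058230
  w ← 2.210000 + (0.13/2)·(-1.131300 + (-1.058230)) = 2.067681
t=0.130000, w=2.067681:
  k1 = f(0.130000, 2.067681) = -1.060747
  k2 = f(0.260000, 1.929783) = -0.991943
  w ← 2.067681 + (0.13/2)·(-1.060747 + (-0.991943)) = 1.934256
w(0.26) ≈ 1.9343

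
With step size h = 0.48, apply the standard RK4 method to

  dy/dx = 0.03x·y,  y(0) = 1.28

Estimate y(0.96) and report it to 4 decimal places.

RK4: k1 = f(x_n, y_n); k2 = f(x_n + h/2, y_n + (h/2)·k1); k3 = f(x_n + h/2, y_n + (h/2)·k2); k4 = f(x_n + h, y_n + h·k3); y_{n+1} = y_n + (h/6)·(k1 + 2k2 + 2k3 + k4).
x=0.000000, y=1.280000:
  k1 = f(0.000000, 1.280000) = 0.000000
  k2 = f(0.240000, 1.280000) = 0.009216
  k3 = f(0.240000, 1.282212) = 0.009232
  k4 = f(0.480000, 1.284431) = 0.018496
  y ← 1.280000 + (0.48/6)·(k1 + 2k2 + 2k3 + k4) = 1.284431
x=0.480000, y=1.284431:
  k1 = f(0.480000, 1.284431) = 0.018496
  k2 = f(0.720000, 1.288870) = 0.027840
  k3 = f(0.720000, 1.291113) = 0.027888
  k4 = f(0.960000, 1.297818) = 0.037377
  y ← 1.284431 + (0.48/6)·(k1 + 2k2 + 2k3 + k4) = 1.297818
y(0.96) ≈ 1.2978

1.2978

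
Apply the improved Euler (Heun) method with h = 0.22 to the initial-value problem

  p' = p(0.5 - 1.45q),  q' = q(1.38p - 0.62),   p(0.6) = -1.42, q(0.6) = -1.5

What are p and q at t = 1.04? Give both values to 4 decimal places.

Heun on (p,q): k1 = f(t_n, state_n); k2 = f(t_n + h, state_n + h·k1); state_{n+1} = state_n + (h/2)·(k1 + k2).
0.600000: (-1.420000, -1.500000)
  k1 = (-3.798500, 3.869400)
  predictor → (-2.255670, -0.648732)
  k2 = (-3.249657, 2.421603)
  → (-2.195297, -0.807990)
0.820000: (-2.195297, -0.807990)
  k1 = (-3.669626, 2.948767)
  predictor → (-3.002615, -0.159261)
  k2 = (-2.194697, 0.758657)
  → (-2.840373, -0.400173)
(p(1.04), q(1.04)) ≈ (-2.8404, -0.4002)

-2.8404, -0.4002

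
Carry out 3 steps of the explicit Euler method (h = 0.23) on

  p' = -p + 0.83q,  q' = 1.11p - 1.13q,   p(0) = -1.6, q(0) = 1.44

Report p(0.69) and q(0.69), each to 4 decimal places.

-0.4246, 0.0231

Euler on (p,q): p_{n+1} = p_n + h·p', q_{n+1} = q_n + h·q'.
0.000000: (-1.600000, 1.440000); f=(2.795200, -3.403200) → (-0.957104, 0.657264)
0.230000: (-0.957104, 0.657264); f=(1.502633, -1.805094) → (-0.611498, 0.242092)
0.460000: (-0.611498, 0.242092); f=(0.812435, -0.952328) → (-0.424638, 0.023057)
(p(0.69), q(0.69)) ≈ (-0.4246, 0.0231)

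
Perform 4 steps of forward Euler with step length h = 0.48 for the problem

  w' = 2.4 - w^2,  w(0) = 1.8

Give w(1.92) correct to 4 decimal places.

1.5646

Euler: w_{n+1} = w_n + h·f(x_n, w_n).
x=0.000000, w=1.800000: f=-0.840000 → w ← 1.800000 + 0.48·(-0.840000) = 1.396800
x=0.480000, w=1.396800: f=0.448950 → w ← 1.396800 + 0.48·0.448950 = 1.612296
x=0.960000, w=1.612296: f=-0.199498 → w ← 1.612296 + 0.48·(-0.199498) = 1.516537
x=1.440000, w=1.516537: f=0.100116 → w ← 1.516537 + 0.48·0.100116 = 1.564593
w(1.92) ≈ 1.5646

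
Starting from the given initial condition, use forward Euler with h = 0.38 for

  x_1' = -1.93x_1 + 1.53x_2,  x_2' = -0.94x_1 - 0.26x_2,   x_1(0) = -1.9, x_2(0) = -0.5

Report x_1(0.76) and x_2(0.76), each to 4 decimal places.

Euler on (x_1,x_2): x_1_{n+1} = x_1_n + h·x_1', x_2_{n+1} = x_2_n + h·x_2'.
0.000000: (-1.900000, -0.500000); f=(2.902000, 1.916000) → (-0.797240, 0.228080)
0.380000: (-0.797240, 0.228080); f=(1.887636, 0.690105) → (-0.079938, 0.490320)
(x_1(0.76), x_2(0.76)) ≈ (-0.0799, 0.4903)

-0.0799, 0.4903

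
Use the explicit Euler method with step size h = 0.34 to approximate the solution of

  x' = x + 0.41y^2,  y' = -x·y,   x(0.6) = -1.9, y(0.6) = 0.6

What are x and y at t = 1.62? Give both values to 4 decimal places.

-3.8347, 3.8172

Euler on (x,y): x_{n+1} = x_n + h·x', y_{n+1} = y_n + h·y'.
0.600000: (-1.900000, 0.600000); f=(-1.752400, 1.140000) → (-2.495816, 0.987600)
0.940000: (-2.495816, 0.987600); f=(-2.095921, 2.464868) → (-3.208429, 1.825655)
1.280000: (-3.208429, 1.825655); f=(-1.841892, 5.857485) → (-3.834673, 3.817200)
(x(1.62), y(1.62)) ≈ (-3.8347, 3.8172)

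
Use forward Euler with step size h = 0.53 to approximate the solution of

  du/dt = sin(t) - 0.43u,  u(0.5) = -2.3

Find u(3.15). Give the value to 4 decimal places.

Euler: u_{n+1} = u_n + h·f(t_n, u_n).
t=0.500000, u=-2.300000: f=1.468426 → u ← -2.300000 + 0.53·1.468426 = -1.521734
t=1.030000, u=-1.521734: f=1.511645 → u ← -1.521734 + 0.53·1.511645 = -0.720563
t=1.560000, u=-0.720563: f=1.309784 → u ← -0.720563 + 0.53·1.309784 = -0.026377
t=2.090000, u=-0.026377: f=0.879557 → u ← -0.026377 + 0.53·0.879557 = 0.439788
t=2.620000, u=0.439788: f=0.309153 → u ← 0.439788 + 0.53·0.309153 = 0.603639
u(3.15) ≈ 0.6036

0.6036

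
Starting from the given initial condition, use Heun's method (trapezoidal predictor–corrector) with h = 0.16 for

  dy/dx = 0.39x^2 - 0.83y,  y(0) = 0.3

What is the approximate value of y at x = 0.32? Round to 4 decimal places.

Heun: k1 = f(x_n, y_n); k2 = f(x_n + h, y_n + h·k1); y_{n+1} = y_n + (h/2)·(k1 + k2).
x=0.000000, y=0.300000:
  k1 = f(0.000000, 0.300000) = -0.249000
  k2 = f(0.160000, 0.260160) = -0.205949
  y ← 0.300000 + (0.16/2)·(-0.249000 + (-0.205949)) = 0.263604
x=0.160000, y=0.263604:
  k1 = f(0.160000, 0.263604) = -0.208807
  k2 = f(0.320000, 0.230195) = -0.151126
  y ← 0.263604 + (0.16/2)·(-0.208807 + (-0.151126)) = 0.234809
y(0.32) ≈ 0.2348

0.2348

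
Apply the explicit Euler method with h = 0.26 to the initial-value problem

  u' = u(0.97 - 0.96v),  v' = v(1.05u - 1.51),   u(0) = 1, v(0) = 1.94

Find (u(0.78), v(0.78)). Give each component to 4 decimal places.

Euler on (u,v): u_{n+1} = u_n + h·u', v_{n+1} = v_n + h·v'.
0.000000: (1.000000, 1.940000); f=(-0.892400, -0.892400) → (0.767976, 1.707976)
0.260000: (0.767976, 1.707976); f=(-0.514280, -1.201775) → (0.634263, 1.395515)
0.520000: (0.634263, 1.395515); f=(-0.234483, -1.177847) → (0.573297, 1.089274)
(u(0.78), v(0.78)) ≈ (0.5733, 1.0893)

0.5733, 1.0893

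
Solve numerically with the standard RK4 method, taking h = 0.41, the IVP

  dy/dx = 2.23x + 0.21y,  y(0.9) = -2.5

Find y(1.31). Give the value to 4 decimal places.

RK4: k1 = f(x_n, y_n); k2 = f(x_n + h/2, y_n + (h/2)·k1); k3 = f(x_n + h/2, y_n + (h/2)·k2); k4 = f(x_n + h, y_n + h·k3); y_{n+1} = y_n + (h/6)·(k1 + 2k2 + 2k3 + k4).
x=0.900000, y=-2.500000:
  k1 = f(0.900000, -2.500000) = 1.482000
  k2 = f(1.105000, -2.196190) = 2.002950
  k3 = f(1.105000, -2.089395) = 2.025377
  k4 = f(1.310000, -1.669595) = 2.570685
  y ← -2.500000 + (0.41/6)·(k1 + 2k2 + 2k3 + k4) = -1.672528
y(1.31) ≈ -1.6725

-1.6725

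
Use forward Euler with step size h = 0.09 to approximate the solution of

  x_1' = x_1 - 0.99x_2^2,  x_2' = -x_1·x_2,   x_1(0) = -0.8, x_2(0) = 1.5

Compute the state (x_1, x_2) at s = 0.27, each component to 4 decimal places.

-1.8023, 1.9853

Euler on (x_1,x_2): x_1_{n+1} = x_1_n + h·x_1', x_2_{n+1} = x_2_n + h·x_2'.
0.000000: (-0.800000, 1.500000); f=(-3.027500, 1.200000) → (-1.072475, 1.608000)
0.090000: (-1.072475, 1.608000); f=(-3.632282, 1.724540) → (-1.399380, 1.763209)
0.180000: (-1.399380, 1.763209); f=(-4.477196, 2.467400) → (-1.802328, 1.985275)
(x_1(0.27), x_2(0.27)) ≈ (-1.8023, 1.9853)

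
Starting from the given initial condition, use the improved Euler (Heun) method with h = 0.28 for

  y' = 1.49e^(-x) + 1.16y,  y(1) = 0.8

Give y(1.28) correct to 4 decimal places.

Heun: k1 = f(x_n, y_n); k2 = f(x_n + h, y_n + h·k1); y_{n+1} = y_n + (h/2)·(k1 + k2).
x=1.000000, y=0.800000:
  k1 = f(1.000000, 0.800000) = 1.476140
  k2 = f(1.280000, 1.213319) = 1.821726
  y ← 0.800000 + (0.28/2)·(1.476140 + 1.821726) = 1.261701
y(1.28) ≈ 1.2617

1.2617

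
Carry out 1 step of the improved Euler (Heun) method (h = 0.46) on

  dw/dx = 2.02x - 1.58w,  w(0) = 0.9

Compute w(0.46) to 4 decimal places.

Heun: k1 = f(x_n, w_n); k2 = f(x_n + h, w_n + h·k1); w_{n+1} = w_n + (h/2)·(k1 + k2).
x=0.000000, w=0.900000:
  k1 = f(0.000000, 0.900000) = -1.422000
  k2 = f(0.460000, 0.245880) = 0.540710
  w ← 0.900000 + (0.46/2)·(-1.422000 + 0.540710) = 0.697303
w(0.46) ≈ 0.6973

0.6973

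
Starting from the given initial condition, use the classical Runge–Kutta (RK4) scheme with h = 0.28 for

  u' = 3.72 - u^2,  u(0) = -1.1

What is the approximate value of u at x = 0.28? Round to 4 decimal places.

RK4: k1 = f(x_n, u_n); k2 = f(x_n + h/2, u_n + (h/2)·k1); k3 = f(x_n + h/2, u_n + (h/2)·k2); k4 = f(x_n + h, u_n + h·k3); u_{n+1} = u_n + (h/6)·(k1 + 2k2 + 2k3 + k4).
x=0.000000, u=-1.100000:
  k1 = f(0.000000, -1.100000) = 2.510000
  k2 = f(0.140000, -0.748600) = 3.159598
  k3 = f(0.140000, -0.657656) = 3.287488
  k4 = f(0.280000, -0.179503) = 3.687779
  u ← -1.100000 + (0.28/6)·(k1 + 2k2 + 2k3 + k4) = -0.209042
u(0.28) ≈ -0.2090

-0.2090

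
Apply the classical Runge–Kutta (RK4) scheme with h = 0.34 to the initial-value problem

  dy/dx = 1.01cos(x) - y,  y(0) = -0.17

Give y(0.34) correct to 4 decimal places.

RK4: k1 = f(x_n, y_n); k2 = f(x_n + h/2, y_n + (h/2)·k1); k3 = f(x_n + h/2, y_n + (h/2)·k2); k4 = f(x_n + h, y_n + h·k3); y_{n+1} = y_n + (h/6)·(k1 + 2k2 + 2k3 + k4).
x=0.000000, y=-0.170000:
  k1 = f(0.000000, -0.170000) = 1.180000
  k2 = f(0.170000, 0.030600) = 0.964841
  k3 = f(0.170000, -0.005977) = 1.001418
  k4 = f(0.340000, 0.170482) = 0.781700
  y ← -0.170000 + (0.34/6)·(k1 + 2k2 + 2k3 + k4) = 0.164006
y(0.34) ≈ 0.1640

0.1640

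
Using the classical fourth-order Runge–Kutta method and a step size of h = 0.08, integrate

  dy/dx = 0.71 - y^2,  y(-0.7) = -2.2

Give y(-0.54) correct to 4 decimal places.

RK4: k1 = f(x_n, y_n); k2 = f(x_n + h/2, y_n + (h/2)·k1); k3 = f(x_n + h/2, y_n + (h/2)·k2); k4 = f(x_n + h, y_n + h·k3); y_{n+1} = y_n + (h/6)·(k1 + 2k2 + 2k3 + k4).
x=-0.700000, y=-2.200000:
  k1 = f(-0.700000, -2.200000) = -4.130000
  k2 = f(-0.660000, -2.365200) = -4.884171
  k3 = f(-0.660000, -2.395367) = -5.027782
  k4 = f(-0.620000, -2.602223) = -6.061562
  y ← -2.200000 + (0.08/6)·(k1 + 2k2 + 2k3 + k4) = -2.600206
x=-0.620000, y=-2.600206:
  k1 = f(-0.620000, -2.600206) = -6.051073
  k2 = f(-0.580000, -2.842249) = -7.368380
  k3 = f(-0.580000, -2.894941) = -7.670686
  k4 = f(-0.540000, -3.213861) = -9.618903
  y ← -2.600206 + (0.08/6)·(k1 + 2k2 + 2k3 + k4) = -3.210181
y(-0.54) ≈ -3.2102

-3.2102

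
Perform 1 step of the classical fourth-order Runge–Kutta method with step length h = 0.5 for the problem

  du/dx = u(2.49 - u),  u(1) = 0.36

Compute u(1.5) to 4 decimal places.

RK4: k1 = f(x_n, u_n); k2 = f(x_n + h/2, u_n + (h/2)·k1); k3 = f(x_n + h/2, u_n + (h/2)·k2); k4 = f(x_n + h, u_n + h·k3); u_{n+1} = u_n + (h/6)·(k1 + 2k2 + 2k3 + k4).
x=1.000000, u=0.360000:
  k1 = f(1.000000, 0.360000) = 0.766800
  k2 = f(1.250000, 0.551700) = 1.069360
  k3 = f(1.250000, 0.627340) = 1.168521
  k4 = f(1.500000, 0.944261) = 1.459581
  u ← 0.360000 + (0.5/6)·(k1 + 2k2 + 2k3 + k4) = 0.918512
u(1.5) ≈ 0.9185

0.9185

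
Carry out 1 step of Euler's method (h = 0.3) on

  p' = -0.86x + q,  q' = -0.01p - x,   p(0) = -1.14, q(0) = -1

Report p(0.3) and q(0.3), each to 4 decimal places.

Euler on (p,q): p_{n+1} = p_n + h·p', q_{n+1} = q_n + h·q'.
0.000000: (-1.140000, -1.000000); f=(-1.000000, 0.011400) → (-1.440000, -0.996580)
(p(0.3), q(0.3)) ≈ (-1.4400, -0.9966)

-1.4400, -0.9966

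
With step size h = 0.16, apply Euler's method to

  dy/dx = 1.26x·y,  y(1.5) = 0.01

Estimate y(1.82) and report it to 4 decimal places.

0.0174

Euler: y_{n+1} = y_n + h·f(x_n, y_n).
x=1.500000, y=0.010000: f=0.018900 → y ← 0.010000 + 0.16·0.018900 = 0.013024
x=1.660000, y=0.013024: f=0.027241 → y ← 0.013024 + 0.16·0.027241 = 0.017383
y(1.82) ≈ 0.0174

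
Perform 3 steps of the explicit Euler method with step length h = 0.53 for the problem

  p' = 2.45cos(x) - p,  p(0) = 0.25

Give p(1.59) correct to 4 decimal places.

Euler: p_{n+1} = p_n + h·f(x_n, p_n).
x=0.000000, p=0.250000: f=2.200000 → p ← 0.250000 + 0.53·2.200000 = 1.416000
x=0.530000, p=1.416000: f=0.697877 → p ← 1.416000 + 0.53·0.697877 = 1.785875
x=1.060000, p=1.785875: f=-0.588138 → p ← 1.785875 + 0.53·(-0.588138) = 1.474162
p(1.59) ≈ 1.4742

1.4742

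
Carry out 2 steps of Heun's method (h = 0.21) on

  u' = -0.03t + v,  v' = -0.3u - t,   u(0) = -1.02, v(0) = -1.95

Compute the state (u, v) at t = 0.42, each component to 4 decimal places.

-1.8185, -1.8588

Heun on (u,v): k1 = f(t_n, state_n); k2 = f(t_n + h, state_n + h·k1); state_{n+1} = state_n + (h/2)·(k1 + k2).
0.000000: (-1.020000, -1.950000)
  k1 = (-1.950000, 0.306000)
  predictor → (-1.429500, -1.885740)
  k2 = (-1.892040, 0.218850)
  → (-1.423414, -1.894891)
0.210000: (-1.423414, -1.894891)
  k1 = (-1.901191, 0.217024)
  predictor → (-1.822664, -1.849316)
  k2 = (-1.861916, 0.126799)
  → (-1.818540, -1.858789)
(u(0.42), v(0.42)) ≈ (-1.8185, -1.8588)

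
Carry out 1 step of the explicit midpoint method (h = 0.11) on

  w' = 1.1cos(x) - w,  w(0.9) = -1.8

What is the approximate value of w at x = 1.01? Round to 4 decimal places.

-1.5471

Midpoint: k1 = f(x_n, w_n); k2 = f(x_n + h/2, w_n + (h/2)·k1); w_{n+1} = w_n + h·k2.
x=0.900000, w=-1.800000:
  k1 = f(0.900000, -1.800000) = 2.483771
  k2 = f(0.955000, -1.663393) = 2.298762
  w ← -1.800000 + 0.11·2.298762 = -1.547136
w(1.01) ≈ -1.5471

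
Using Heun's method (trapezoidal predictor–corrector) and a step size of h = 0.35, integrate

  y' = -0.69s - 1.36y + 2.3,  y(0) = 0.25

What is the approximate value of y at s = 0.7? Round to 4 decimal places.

Heun: k1 = f(s_n, y_n); k2 = f(s_n + h, y_n + h·k1); y_{n+1} = y_n + (h/2)·(k1 + k2).
s=0.000000, y=0.250000:
  k1 = f(0.000000, 0.250000) = 1.960000
  k2 = f(0.350000, 0.936000) = 0.785540
  y ← 0.250000 + (0.35/2)·(1.960000 + 0.785540) = 0.730469
s=0.350000, y=0.730469:
  k1 = f(0.350000, 0.730469) = 1.065061
  k2 = f(0.700000, 1.103241) = 0.316592
  y ← 0.730469 + (0.35/2)·(1.065061 + 0.316592) = 0.972259
y(0.7) ≈ 0.9723

0.9723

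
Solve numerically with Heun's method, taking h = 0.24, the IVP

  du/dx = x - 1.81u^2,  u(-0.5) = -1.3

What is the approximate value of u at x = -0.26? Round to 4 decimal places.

-2.7661

Heun: k1 = f(x_n, u_n); k2 = f(x_n + h, u_n + h·k1); u_{n+1} = u_n + (h/2)·(k1 + k2).
x=-0.500000, u=-1.300000:
  k1 = f(-0.500000, -1.300000) = -3.558900
  k2 = f(-0.260000, -2.154136) = -8.658946
  u ← -1.300000 + (0.24/2)·(-3.558900 + (-8.658946)) = -2.766142
u(-0.26) ≈ -2.7661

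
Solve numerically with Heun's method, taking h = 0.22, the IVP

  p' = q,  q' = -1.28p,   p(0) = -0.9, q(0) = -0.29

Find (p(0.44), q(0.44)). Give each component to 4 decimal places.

-0.9130, 0.2368

Heun on (p,q): k1 = f(x_n, state_n); k2 = f(x_n + h, state_n + h·k1); state_{n+1} = state_n + (h/2)·(k1 + k2).
0.000000: (-0.900000, -0.290000)
  k1 = (-0.290000, 1.152000)
  predictor → (-0.963800, -0.036560)
  k2 = (-0.036560, 1.233664)
  → (-0.935922, -0.027577)
0.220000: (-0.935922, -0.027577)
  k1 = (-0.027577, 1.197980)
  predictor → (-0.941989, 0.235979)
  k2 = (0.235979, 1.205745)
  → (-0.912997, 0.236833)
(p(0.44), q(0.44)) ≈ (-0.9130, 0.2368)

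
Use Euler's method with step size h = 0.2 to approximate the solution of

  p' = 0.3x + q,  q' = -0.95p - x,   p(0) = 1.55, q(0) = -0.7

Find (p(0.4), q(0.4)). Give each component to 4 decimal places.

1.2231, -1.3024

Euler on (p,q): p_{n+1} = p_n + h·p', q_{n+1} = q_n + h·q'.
0.000000: (1.550000, -0.700000); f=(-0.700000, -1.472500) → (1.410000, -0.994500)
0.200000: (1.410000, -0.994500); f=(-0.934500, -1.539500) → (1.223100, -1.302400)
(p(0.4), q(0.4)) ≈ (1.2231, -1.3024)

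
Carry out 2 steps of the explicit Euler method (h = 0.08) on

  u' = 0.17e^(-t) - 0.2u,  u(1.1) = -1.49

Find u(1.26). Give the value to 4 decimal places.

Euler: u_{n+1} = u_n + h·f(t_n, u_n).
t=1.100000, u=-1.490000: f=0.354588 → u ← -1.490000 + 0.08·0.354588 = -1.461633
t=1.180000, u=-1.461633: f=0.344564 → u ← -1.461633 + 0.08·0.344564 = -1.434068
u(1.26) ≈ -1.4341

-1.4341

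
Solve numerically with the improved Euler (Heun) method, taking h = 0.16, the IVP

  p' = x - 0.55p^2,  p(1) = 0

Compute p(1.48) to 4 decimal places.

Heun: k1 = f(x_n, p_n); k2 = f(x_n + h, p_n + h·k1); p_{n+1} = p_n + (h/2)·(k1 + k2).
x=1.000000, p=0.000000:
  k1 = f(1.000000, 0.000000) = 1.000000
  k2 = f(1.160000, 0.160000) = 1.145920
  p ← 0.000000 + (0.16/2)·(1.000000 + 1.145920) = 0.171674
x=1.160000, p=0.171674:
  k1 = f(1.160000, 0.171674) = 1.143790
  k2 = f(1.320000, 0.354680) = 1.250811
  p ← 0.171674 + (0.16/2)·(1.143790 + 1.250811) = 0.363242
x=1.320000, p=0.363242:
  k1 = f(1.320000, 0.363242) = 1.247430
  k2 = f(1.480000, 0.562831) = 1.305772
  p ← 0.363242 + (0.16/2)·(1.247430 + 1.305772) = 0.567498
p(1.48) ≈ 0.5675

0.5675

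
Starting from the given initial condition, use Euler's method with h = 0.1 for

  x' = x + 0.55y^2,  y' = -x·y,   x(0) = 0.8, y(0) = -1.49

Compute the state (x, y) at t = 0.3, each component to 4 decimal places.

1.4099, -1.0847

Euler on (x,y): x_{n+1} = x_n + h·x', y_{n+1} = y_n + h·y'.
0.000000: (0.800000, -1.490000); f=(2.021055, 1.192000) → (1.002106, -1.370800)
0.100000: (1.002106, -1.370800); f=(2.035606, 1.373686) → (1.205666, -1.233431)
0.200000: (1.205666, -1.233431); f=(2.042410, 1.487106) → (1.409907, -1.084721)
(x(0.3), y(0.3)) ≈ (1.4099, -1.0847)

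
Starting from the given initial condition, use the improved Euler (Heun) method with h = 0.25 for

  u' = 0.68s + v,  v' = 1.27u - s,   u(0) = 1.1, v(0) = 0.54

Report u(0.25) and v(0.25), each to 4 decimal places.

1.2999, 0.8794

Heun on (u,v): k1 = f(s_n, state_n); k2 = f(s_n + h, state_n + h·k1); state_{n+1} = state_n + (h/2)·(k1 + k2).
0.000000: (1.100000, 0.540000)
  k1 = (0.540000, 1.397000)
  predictor → (1.235000, 0.889250)
  k2 = (1.059250, 1.318450)
  → (1.299906, 0.879431)
(u(0.25), v(0.25)) ≈ (1.2999, 0.8794)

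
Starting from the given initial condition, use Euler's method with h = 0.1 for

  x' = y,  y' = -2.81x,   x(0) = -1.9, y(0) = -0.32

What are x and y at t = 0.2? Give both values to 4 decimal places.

Euler on (x,y): x_{n+1} = x_n + h·x', y_{n+1} = y_n + h·y'.
0.000000: (-1.900000, -0.320000); f=(-0.320000, 5.339000) → (-1.932000, 0.213900)
0.100000: (-1.932000, 0.213900); f=(0.213900, 5.428920) → (-1.910610, 0.756792)
(x(0.2), y(0.2)) ≈ (-1.9106, 0.7568)

-1.9106, 0.7568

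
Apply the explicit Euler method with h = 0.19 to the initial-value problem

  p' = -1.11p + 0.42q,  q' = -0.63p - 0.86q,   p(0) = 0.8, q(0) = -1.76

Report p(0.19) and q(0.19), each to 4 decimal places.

0.4908, -1.5682

Euler on (p,q): p_{n+1} = p_n + h·p', q_{n+1} = q_n + h·q'.
0.000000: (0.800000, -1.760000); f=(-1.627200, 1.009600) → (0.490832, -1.568176)
(p(0.19), q(0.19)) ≈ (0.4908, -1.5682)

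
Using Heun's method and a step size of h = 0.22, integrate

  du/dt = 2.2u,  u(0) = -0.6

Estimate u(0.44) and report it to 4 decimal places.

-1.5382

Heun: k1 = f(t_n, u_n); k2 = f(t_n + h, u_n + h·k1); u_{n+1} = u_n + (h/2)·(k1 + k2).
t=0.000000, u=-0.600000:
  k1 = f(0.000000, -0.600000) = -1.320000
  k2 = f(0.220000, -0.890400) = -1.958880
  u ← -0.600000 + (0.22/2)·(-1.320000 + (-1.958880)) = -0.960677
t=0.220000, u=-0.960677:
  k1 = f(0.220000, -0.960677) = -2.113489
  k2 = f(0.440000, -1.425644) = -3.136418
  u ← -0.960677 + (0.22/2)·(-2.113489 + (-3.136418)) = -1.538167
u(0.44) ≈ -1.5382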